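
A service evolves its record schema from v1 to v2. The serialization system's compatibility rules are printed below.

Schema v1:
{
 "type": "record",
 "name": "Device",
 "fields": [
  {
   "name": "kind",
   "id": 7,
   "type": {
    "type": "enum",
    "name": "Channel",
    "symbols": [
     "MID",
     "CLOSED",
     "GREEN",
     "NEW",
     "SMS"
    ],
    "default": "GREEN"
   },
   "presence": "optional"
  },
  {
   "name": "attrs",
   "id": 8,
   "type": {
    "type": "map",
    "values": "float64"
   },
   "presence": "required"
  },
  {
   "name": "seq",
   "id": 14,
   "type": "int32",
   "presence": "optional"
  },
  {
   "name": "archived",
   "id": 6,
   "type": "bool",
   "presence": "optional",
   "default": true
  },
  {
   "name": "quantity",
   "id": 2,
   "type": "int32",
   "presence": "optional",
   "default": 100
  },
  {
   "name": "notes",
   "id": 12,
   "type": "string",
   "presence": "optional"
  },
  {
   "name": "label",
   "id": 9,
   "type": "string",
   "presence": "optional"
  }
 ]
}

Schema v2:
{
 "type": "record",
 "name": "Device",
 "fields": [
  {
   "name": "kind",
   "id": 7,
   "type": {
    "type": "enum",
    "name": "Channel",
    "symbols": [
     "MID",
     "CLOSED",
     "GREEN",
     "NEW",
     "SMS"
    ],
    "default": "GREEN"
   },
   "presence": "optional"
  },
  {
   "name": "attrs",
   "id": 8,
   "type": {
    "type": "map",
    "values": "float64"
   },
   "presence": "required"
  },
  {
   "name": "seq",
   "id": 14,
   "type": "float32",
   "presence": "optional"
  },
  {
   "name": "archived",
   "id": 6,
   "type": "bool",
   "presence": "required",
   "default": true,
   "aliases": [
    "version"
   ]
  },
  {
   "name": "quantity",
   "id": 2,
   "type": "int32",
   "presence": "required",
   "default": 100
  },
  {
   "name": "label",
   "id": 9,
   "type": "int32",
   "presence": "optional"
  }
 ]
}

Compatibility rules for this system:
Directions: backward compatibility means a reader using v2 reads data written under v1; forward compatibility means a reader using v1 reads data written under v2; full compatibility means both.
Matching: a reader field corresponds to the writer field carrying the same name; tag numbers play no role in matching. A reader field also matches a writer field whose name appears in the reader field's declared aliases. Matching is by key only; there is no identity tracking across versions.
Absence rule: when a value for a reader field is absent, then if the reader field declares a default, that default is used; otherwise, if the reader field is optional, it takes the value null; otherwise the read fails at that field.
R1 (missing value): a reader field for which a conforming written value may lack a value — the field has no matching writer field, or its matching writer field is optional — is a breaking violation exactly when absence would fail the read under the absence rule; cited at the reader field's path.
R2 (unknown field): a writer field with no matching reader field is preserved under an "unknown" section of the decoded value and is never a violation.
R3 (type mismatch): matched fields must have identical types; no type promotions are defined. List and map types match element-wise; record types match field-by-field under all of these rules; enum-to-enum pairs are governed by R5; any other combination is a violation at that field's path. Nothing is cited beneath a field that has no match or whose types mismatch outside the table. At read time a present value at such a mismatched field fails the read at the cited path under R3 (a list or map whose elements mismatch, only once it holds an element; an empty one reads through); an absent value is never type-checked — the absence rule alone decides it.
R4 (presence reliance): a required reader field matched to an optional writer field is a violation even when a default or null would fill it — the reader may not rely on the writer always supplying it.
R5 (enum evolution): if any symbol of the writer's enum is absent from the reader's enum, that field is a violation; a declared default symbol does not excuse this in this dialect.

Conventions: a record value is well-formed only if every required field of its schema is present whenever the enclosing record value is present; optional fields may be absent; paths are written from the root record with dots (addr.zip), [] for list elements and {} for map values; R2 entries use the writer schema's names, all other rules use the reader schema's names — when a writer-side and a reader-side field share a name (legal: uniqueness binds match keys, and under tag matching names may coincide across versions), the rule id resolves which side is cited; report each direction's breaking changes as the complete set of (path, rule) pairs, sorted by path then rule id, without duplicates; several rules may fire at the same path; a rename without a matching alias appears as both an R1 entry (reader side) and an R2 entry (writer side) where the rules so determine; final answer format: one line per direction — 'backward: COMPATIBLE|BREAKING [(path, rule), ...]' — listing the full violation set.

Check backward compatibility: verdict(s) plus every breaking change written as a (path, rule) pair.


in Device below, arrows point writer -> reader
backward for Device (reader v2, writer v1):
  kind <- kind (Channel -> Channel, writer optional)
  attrs <- attrs (map<string, float64> -> map<string, float64>, writer required)
  seq <- seq (int32 -> float32, writer optional)
  archived <- archived (bool -> bool, writer optional)
  quantity <- quantity (int32 -> int32, writer optional)
  label <- label (string -> int32, writer optional)
  writer notes: unknown to reader
  violation R4 at archived
  violation R3 at label
  violation R4 at quantity
  violation R3 at seq
  backward on Device therefore BREAKING (4)
the rest of the Device diff is inert for this question:
  removed field notes from record Device -> triggers nothing under Device's printed rules — same verdict

backward: BREAKING [(archived, R4), (label, R3), (quantity, R4), (seq, R3)]


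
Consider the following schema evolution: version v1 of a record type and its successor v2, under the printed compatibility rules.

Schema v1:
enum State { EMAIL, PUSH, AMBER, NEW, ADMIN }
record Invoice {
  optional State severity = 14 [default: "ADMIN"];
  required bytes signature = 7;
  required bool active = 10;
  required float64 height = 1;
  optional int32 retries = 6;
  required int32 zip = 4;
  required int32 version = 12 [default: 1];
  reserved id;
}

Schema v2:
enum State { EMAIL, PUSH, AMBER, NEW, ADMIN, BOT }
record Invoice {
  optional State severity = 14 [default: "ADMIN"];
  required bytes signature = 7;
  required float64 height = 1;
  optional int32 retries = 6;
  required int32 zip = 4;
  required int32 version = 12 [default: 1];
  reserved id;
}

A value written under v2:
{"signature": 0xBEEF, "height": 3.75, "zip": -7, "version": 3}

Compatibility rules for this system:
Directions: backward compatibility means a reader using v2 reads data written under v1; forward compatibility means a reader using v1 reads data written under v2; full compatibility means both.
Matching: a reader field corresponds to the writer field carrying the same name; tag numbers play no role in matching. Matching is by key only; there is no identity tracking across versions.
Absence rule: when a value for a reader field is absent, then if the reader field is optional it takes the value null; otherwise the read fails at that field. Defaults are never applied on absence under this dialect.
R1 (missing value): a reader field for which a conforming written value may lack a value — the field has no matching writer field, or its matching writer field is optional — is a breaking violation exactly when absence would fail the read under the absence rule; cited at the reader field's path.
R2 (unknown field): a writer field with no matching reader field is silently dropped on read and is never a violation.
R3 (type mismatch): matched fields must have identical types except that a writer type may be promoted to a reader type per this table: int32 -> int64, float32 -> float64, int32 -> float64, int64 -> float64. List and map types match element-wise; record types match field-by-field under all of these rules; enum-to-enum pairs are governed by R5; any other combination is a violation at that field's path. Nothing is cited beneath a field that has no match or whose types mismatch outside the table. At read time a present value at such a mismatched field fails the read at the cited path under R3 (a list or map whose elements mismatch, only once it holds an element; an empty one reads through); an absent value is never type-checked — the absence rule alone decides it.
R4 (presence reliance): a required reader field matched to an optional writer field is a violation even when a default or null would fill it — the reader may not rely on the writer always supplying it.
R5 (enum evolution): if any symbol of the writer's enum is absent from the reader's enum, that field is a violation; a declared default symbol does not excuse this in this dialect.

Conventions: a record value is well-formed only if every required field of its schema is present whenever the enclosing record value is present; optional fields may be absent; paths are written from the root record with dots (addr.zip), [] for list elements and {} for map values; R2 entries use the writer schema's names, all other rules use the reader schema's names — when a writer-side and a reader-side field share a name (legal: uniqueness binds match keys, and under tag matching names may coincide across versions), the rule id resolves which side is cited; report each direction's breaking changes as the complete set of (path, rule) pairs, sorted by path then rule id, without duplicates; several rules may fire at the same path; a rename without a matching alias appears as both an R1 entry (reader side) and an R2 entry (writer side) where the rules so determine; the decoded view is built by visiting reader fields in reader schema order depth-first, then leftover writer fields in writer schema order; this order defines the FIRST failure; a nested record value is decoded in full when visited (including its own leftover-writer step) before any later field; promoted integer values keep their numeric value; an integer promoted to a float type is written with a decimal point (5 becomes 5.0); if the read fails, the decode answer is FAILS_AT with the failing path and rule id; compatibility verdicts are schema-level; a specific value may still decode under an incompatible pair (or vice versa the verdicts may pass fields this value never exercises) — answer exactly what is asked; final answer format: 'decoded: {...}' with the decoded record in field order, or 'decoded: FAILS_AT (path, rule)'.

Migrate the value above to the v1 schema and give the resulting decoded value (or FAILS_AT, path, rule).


decoded: FAILS_AT (active, R1)

the writer's type comes first in each Invoice pair
migrating the Invoice value to v1:
  severity := null (missing; optional => null)
  signature := 0xBEEF
  read fails at active under R1 (no fill)
  => FAILS_AT (active, R1)
diffs on Invoice not affecting the asked answer:
  enum State (field severity in record Invoice): symbol BOT added -> matters for Invoice compatibility verdicts, not for this value's decode


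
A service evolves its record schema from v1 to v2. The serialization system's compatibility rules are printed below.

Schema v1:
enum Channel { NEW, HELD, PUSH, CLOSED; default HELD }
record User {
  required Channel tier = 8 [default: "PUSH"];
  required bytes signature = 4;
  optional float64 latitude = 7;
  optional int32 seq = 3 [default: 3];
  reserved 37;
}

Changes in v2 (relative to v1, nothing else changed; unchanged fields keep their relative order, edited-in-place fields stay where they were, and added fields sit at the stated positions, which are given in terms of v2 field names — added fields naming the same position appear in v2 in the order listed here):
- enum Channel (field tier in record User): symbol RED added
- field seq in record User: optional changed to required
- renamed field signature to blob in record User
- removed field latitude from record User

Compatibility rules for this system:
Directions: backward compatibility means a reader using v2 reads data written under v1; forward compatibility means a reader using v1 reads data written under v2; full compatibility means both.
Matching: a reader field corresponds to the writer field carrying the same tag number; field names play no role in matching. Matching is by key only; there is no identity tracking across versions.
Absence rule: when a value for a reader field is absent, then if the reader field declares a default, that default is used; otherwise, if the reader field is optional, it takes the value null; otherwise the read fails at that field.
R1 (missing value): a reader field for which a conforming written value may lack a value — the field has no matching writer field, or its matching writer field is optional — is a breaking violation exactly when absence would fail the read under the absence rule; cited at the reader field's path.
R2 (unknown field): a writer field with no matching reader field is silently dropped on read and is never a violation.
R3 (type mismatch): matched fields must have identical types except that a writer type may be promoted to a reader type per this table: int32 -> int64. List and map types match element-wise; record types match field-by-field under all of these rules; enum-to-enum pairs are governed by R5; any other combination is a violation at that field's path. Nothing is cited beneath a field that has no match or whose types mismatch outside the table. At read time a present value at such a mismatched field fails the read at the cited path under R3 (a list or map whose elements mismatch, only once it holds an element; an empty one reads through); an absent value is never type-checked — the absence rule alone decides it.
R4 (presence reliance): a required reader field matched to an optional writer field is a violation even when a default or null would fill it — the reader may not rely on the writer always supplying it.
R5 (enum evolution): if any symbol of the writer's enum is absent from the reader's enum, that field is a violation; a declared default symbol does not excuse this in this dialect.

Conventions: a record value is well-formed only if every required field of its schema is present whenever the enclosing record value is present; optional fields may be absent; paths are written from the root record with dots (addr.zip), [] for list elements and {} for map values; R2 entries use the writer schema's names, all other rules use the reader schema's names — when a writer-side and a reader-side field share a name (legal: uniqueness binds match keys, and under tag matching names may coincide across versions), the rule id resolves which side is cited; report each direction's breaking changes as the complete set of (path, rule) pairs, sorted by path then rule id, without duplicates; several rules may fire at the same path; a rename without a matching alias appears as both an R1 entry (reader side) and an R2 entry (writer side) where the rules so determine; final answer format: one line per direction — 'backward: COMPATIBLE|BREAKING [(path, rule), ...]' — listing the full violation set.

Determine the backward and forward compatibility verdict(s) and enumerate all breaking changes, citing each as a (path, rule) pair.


backward: BREAKING [(seq, R4)]; forward: BREAKING [(tier, R5)]

in User below, arrows point writer -> reader
checking backward for User: reader v2 against writer v1:
  tier: Channel -> Channel, writer required; from tier
  blob: bytes -> bytes, writer required; from signature
  seq: int32 -> int32, writer optional; from seq
  leftover writer field: latitude
  breaking: (seq, R4)
  => backward: BREAKING (1)
checking forward for User: reader v1 against writer v2:
  tier: Channel -> Channel, writer required; from tier
  signature: bytes -> bytes, writer required; from blob
  latitude: no writer-side match
  seq: int32 -> int32, writer required; from seq
  breaking: (tier, R5)
  => forward: BREAKING (1)


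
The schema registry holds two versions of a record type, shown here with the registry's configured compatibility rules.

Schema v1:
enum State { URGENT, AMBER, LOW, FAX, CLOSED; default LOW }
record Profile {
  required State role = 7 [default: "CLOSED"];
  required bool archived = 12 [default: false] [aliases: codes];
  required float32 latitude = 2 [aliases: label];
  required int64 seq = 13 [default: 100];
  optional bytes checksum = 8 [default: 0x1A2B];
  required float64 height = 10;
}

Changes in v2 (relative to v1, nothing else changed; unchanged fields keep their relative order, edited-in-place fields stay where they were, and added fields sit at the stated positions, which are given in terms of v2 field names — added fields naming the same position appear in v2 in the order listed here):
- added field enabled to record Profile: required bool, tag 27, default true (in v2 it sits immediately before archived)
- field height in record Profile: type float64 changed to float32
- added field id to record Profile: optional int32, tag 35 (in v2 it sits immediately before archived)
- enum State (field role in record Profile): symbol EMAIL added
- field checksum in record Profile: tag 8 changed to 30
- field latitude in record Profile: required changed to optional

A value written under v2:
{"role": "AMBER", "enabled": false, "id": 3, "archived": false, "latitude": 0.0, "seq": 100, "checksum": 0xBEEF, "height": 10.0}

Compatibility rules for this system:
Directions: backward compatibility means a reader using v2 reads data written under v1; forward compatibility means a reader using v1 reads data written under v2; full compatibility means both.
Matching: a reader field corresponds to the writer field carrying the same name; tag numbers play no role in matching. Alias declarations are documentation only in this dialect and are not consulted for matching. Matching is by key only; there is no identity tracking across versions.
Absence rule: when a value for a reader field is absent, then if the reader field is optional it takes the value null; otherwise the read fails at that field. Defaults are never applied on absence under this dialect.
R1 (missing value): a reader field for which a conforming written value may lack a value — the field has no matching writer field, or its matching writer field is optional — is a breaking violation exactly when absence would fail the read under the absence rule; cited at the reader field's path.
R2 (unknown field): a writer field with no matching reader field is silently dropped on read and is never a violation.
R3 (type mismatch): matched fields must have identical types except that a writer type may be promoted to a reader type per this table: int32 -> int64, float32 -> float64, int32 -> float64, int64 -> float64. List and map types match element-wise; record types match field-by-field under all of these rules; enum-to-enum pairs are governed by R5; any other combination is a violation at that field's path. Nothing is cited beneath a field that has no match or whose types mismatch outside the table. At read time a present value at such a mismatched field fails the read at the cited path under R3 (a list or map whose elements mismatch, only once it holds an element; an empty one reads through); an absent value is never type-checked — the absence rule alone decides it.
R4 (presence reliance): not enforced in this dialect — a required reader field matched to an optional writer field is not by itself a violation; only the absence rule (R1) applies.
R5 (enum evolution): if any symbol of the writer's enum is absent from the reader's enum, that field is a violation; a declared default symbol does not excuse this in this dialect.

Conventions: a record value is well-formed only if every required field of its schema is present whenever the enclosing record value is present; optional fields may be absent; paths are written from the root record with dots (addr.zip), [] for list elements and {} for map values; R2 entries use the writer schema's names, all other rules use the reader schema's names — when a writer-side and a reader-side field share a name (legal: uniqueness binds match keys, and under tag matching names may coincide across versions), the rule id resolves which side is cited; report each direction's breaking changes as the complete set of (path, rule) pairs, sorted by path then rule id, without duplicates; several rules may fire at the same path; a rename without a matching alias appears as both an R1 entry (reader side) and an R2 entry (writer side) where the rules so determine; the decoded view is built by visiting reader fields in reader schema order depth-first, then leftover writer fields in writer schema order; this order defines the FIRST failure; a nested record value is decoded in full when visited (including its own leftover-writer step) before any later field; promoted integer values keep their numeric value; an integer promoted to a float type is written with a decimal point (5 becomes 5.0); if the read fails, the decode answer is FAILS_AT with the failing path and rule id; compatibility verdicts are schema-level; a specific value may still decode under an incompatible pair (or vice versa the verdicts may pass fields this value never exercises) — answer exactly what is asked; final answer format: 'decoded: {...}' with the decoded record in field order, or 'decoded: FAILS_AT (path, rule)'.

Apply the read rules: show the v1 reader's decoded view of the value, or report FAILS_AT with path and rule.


decoded: {"role": "AMBER", "archived": false, "latitude": 0.0, "seq": 100, "checksum": 0xBEEF, "height": 10.0}

each type pair in Profile: writer, then reader
decode (reader v1):
  role := "AMBER"
  archived := false
  latitude := 0.0
  seq := 100
  checksum := 0xBEEF
  height := 10.0 (float32 -> float64)
  writer enabled: unknown -> dropped
  writer id: unknown -> dropped
  => decoded: {"role": "AMBER", "archived": false, "latitude": 0.0, "seq": 100, "checksum": 0xBEEF, "height": 10.0}
remaining Profile differences; none change what is asked:
  added field enabled to record Profile: required bool, tag 27, default true (in v2 it sits immediately before archived) -> affects the rule determinations only; this particular Profile value decodes identically
  field height in record Profile: type float64 changed to float32 -> affects the rule determinations only; this particular Profile value decodes identically
  added field id to record Profile: optional int32, tag 35 (in v2 it sits immediately before archived) -> triggers nothing under the printed rules; the Profile answer is the same either way
  enum State (field role in record Profile): symbol EMAIL added -> affects the rule determinations only; this particular Profile value decodes identically
  field checksum in record Profile: tag 8 changed to 30 -> triggers nothing under the printed rules; the Profile answer is the same either way
  field latitude in record Profile: required changed to optional -> affects the rule determinations only; this particular Profile value decodes identically


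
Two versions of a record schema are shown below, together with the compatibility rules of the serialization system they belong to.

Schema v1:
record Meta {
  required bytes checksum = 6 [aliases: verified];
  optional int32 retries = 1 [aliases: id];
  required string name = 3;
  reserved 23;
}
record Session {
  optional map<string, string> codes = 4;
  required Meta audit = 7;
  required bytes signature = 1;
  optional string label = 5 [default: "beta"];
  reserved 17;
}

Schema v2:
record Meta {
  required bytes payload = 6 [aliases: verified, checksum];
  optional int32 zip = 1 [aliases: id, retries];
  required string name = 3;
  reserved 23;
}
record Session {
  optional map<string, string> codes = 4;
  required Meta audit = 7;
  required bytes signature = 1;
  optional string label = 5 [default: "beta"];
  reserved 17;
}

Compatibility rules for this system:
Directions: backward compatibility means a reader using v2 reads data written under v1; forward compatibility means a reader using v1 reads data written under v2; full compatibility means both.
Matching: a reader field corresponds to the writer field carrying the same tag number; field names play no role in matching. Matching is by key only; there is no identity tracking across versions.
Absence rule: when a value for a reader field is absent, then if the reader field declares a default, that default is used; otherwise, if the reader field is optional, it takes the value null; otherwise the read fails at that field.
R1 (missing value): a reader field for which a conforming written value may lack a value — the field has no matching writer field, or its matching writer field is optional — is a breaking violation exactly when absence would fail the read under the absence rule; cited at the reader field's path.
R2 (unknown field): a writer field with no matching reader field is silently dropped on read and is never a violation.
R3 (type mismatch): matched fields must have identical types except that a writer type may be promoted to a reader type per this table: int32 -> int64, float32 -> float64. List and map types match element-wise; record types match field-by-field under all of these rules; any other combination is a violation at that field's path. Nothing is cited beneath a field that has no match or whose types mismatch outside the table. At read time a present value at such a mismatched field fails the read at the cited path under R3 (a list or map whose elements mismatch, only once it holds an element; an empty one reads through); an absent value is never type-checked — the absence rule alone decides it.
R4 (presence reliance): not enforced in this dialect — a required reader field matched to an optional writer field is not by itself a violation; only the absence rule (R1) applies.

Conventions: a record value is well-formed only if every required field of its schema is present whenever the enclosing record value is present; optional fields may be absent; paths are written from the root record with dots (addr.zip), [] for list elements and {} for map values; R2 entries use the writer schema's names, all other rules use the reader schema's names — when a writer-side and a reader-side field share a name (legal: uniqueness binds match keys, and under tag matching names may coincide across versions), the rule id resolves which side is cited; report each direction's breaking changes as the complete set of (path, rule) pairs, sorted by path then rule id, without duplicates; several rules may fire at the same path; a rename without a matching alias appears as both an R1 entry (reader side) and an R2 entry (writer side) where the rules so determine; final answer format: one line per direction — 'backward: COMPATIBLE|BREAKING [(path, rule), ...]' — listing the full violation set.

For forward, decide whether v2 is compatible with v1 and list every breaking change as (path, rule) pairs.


forward: COMPATIBLE []

the writer's type comes first in each Session pair
forward on Session — v1 reading data written by v2:
  map<string, string> -> map<string, string>, writer optional: codes aligns to codes
  Meta -> Meta, writer required: audit aligns to audit
  bytes -> bytes, writer required: signature aligns to signature
  string -> string, writer optional: label aligns to label
  bytes -> bytes, writer required: audit.checksum aligns to audit.payload
  int32 -> int32, writer optional: audit.retries aligns to audit.zip
  string -> string, writer required: audit.name aligns to audit.name
  => forward: COMPATIBLE
remaining Session differences; none change what is asked:
  renamed field checksum to payload in record Meta (alias checksum declared on the renamed field) -> fires no rule on Session, leaving the asked answer as it is
  renamed field retries to zip in record Meta (alias retries declared on the renamed field) -> fires no rule on Session, leaving the asked answer as it is


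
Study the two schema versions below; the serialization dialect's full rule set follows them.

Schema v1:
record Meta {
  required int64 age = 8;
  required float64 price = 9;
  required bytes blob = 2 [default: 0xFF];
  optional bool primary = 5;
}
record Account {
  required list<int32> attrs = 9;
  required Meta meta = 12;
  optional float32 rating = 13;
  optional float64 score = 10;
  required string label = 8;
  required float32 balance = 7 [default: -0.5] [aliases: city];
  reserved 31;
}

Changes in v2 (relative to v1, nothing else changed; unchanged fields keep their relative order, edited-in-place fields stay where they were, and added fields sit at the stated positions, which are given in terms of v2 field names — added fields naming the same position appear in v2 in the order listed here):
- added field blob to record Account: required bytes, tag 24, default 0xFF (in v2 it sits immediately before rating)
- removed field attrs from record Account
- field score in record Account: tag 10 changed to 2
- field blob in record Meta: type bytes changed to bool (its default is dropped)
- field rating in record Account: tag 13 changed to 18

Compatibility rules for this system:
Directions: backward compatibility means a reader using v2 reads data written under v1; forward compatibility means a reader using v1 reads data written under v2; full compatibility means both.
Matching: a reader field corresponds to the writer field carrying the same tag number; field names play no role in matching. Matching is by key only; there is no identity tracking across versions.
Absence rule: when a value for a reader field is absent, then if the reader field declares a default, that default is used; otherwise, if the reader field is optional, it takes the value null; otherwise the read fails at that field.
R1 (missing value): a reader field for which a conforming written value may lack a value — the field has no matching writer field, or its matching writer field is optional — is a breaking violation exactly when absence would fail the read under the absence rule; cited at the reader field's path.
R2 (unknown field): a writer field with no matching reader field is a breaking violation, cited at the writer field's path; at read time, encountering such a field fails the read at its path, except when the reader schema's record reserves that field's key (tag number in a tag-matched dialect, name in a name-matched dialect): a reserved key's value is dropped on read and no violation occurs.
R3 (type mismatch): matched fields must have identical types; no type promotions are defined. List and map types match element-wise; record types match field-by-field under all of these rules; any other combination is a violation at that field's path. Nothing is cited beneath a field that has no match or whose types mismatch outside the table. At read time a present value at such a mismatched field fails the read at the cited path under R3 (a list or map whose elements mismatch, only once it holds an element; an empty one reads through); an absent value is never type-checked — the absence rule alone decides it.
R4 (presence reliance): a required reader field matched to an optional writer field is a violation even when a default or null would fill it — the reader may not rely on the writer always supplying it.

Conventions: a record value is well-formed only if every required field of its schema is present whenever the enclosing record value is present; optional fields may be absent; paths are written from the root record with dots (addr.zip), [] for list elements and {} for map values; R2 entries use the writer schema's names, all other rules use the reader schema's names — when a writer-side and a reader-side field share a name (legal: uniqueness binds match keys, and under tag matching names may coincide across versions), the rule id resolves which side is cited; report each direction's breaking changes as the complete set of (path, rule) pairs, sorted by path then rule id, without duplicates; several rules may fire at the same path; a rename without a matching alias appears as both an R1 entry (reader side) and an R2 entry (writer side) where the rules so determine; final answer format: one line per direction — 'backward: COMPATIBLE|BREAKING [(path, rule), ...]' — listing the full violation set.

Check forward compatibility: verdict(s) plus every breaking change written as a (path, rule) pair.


in Account below, arrows point writer -> reader
checking forward for Account: reader v1 against writer v2:
  attrs: no writer-side match
  meta <- meta (Meta -> Meta, writer required)
  rating: no writer-side match
  score: no writer-side match
  label <- label (string -> string, writer required)
  balance <- balance (float32 -> float32, writer required)
  blob (writer side), unknown to reader
  rating (writer side), unknown to reader
  score (writer side), unknown to reader
  meta.age <- meta.age (int64 -> int64, writer required)
  meta.price <- meta.price (float64 -> float64, writer required)
  meta.blob <- meta.blob (bool -> bytes, writer required)
  meta.primary <- meta.primary (bool -> bool, writer optional)
  R1 fires at attrs
  R2 fires at blob
  R3 fires at meta.blob
  R2 fires at rating
  R2 fires at score
  => 5 violation(s): forward is BREAKING for Account

forward: BREAKING [(attrs, R1), (blob, R2), (meta.blob, R3), (rating, R2), (score, R2)]


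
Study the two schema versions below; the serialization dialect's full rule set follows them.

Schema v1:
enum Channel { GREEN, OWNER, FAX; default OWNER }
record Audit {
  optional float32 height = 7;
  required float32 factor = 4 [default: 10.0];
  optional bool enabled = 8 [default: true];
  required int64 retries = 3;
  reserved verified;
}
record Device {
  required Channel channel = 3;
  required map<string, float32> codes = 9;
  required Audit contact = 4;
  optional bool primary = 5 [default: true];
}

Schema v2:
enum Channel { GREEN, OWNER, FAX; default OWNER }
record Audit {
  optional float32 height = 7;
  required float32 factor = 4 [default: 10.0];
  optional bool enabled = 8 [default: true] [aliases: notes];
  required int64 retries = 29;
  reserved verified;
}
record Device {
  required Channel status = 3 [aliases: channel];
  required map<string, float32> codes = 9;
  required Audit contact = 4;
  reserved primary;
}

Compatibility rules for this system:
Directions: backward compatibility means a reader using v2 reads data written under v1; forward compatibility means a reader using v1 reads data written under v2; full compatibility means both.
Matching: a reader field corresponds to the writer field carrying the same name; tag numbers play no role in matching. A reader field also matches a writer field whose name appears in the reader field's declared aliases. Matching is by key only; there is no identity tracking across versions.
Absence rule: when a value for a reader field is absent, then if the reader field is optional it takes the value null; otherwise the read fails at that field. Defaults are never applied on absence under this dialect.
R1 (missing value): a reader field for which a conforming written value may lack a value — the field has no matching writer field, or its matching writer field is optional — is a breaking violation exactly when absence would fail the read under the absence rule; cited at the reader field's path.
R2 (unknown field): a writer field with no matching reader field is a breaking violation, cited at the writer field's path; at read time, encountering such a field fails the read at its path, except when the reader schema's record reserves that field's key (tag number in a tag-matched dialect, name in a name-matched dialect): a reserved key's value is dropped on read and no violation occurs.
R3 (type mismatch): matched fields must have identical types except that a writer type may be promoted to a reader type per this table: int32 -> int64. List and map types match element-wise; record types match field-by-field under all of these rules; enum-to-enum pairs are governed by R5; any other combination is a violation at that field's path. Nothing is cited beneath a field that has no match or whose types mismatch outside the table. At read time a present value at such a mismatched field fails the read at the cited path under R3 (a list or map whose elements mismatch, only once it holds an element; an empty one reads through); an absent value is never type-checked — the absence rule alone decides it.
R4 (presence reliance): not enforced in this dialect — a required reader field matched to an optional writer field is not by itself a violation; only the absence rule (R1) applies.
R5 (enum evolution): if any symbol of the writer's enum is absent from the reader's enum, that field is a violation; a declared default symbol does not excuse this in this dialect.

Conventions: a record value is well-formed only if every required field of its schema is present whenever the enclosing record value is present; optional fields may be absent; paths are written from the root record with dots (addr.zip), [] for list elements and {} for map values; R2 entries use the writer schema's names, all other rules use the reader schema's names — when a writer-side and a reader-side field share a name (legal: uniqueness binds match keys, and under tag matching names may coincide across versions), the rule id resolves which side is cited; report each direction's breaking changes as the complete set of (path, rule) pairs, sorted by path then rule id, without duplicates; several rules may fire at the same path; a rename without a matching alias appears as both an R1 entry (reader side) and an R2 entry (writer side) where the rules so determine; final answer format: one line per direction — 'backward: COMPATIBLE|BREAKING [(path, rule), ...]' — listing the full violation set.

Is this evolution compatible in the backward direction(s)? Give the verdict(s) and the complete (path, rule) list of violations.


backward: COMPATIBLE []

each type pair in Device: writer, then reader
backward on Device — v2 reading data written by v1:
  status <- channel (Channel -> Channel, writer required)
  codes <- codes (map<string, float32> -> map<string, float32>, writer required)
  contact <- contact (Audit -> Audit, writer required)
  writer primary: unknown to reader
  contact.height <- contact.height (float32 -> float32, writer optional)
  contact.factor <- contact.factor (float32 -> float32, writer required)
  contact.enabled <- contact.enabled (bool -> bool, writer optional)
  contact.retries <- contact.retries (int64 -> int64, writer required)
  => backward verdict for Device: COMPATIBLE, no violations
the rest of the Device diff is inert for this question:
  removed field primary from record Device (its key "primary" joins the reserved list) -> no rule fires on it in Device's dialect; the asked verdict holds
  renamed field channel to status in record Device (alias channel declared on the renamed field) -> fires only in the forward direction of Device, which is not asked here
  field retries in record Audit: tag 3 changed to 29 -> no rule fires on it in Device's dialect; the asked verdict holds


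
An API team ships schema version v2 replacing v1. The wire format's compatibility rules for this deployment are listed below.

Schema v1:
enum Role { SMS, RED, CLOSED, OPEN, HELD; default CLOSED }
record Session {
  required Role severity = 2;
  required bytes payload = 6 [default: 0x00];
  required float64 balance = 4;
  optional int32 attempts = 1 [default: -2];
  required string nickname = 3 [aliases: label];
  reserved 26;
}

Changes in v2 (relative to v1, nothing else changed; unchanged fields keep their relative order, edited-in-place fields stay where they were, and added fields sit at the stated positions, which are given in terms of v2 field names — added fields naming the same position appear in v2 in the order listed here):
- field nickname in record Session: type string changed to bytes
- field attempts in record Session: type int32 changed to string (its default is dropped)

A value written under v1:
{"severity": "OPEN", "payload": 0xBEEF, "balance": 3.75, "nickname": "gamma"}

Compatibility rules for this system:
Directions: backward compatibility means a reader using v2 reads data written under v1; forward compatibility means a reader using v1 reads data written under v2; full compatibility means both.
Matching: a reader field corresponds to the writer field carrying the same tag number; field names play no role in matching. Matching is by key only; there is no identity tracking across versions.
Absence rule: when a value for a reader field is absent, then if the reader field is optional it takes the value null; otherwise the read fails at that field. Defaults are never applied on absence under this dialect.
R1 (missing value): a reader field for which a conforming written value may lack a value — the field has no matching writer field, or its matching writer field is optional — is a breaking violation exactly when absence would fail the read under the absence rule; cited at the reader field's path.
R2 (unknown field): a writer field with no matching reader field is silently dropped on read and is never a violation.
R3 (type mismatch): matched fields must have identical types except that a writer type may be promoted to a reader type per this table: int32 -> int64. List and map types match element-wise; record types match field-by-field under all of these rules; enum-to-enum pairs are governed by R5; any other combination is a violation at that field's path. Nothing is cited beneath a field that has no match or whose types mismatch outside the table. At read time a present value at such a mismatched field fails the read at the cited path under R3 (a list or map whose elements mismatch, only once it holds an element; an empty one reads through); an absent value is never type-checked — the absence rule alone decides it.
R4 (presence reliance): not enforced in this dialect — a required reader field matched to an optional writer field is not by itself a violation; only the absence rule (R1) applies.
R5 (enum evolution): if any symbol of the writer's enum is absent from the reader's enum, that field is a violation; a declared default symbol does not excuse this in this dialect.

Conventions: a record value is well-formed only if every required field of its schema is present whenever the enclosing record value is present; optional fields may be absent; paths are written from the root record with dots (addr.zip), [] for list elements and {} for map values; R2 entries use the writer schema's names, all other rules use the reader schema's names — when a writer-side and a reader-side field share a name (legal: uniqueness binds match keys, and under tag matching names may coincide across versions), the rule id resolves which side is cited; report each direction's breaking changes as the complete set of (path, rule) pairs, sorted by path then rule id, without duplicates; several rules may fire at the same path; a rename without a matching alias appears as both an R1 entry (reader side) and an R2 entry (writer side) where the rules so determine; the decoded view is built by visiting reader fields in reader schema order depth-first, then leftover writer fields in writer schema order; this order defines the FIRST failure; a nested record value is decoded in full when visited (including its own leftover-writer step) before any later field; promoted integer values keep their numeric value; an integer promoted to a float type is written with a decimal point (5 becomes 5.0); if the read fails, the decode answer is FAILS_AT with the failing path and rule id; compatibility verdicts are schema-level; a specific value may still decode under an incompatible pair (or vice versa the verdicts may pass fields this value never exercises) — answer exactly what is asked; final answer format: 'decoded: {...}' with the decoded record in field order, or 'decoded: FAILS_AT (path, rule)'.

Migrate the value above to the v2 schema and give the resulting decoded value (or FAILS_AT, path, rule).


in Session below, arrows point writer -> reader
decode (reader v2):
  severity := "OPEN"
  payload := 0xBEEF
  balance := 3.75
  attempts := null (missing; optional => null)
  read fails at nickname under R3
  => FAILS_AT (nickname, R3)
the other Session changes do not affect what is asked:
  field attempts in record Session: type int32 changed to string (its default is dropped) -> affects the rule determinations only; this particular Session value decodes identically

decoded: FAILS_AT (nickname, R3)
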